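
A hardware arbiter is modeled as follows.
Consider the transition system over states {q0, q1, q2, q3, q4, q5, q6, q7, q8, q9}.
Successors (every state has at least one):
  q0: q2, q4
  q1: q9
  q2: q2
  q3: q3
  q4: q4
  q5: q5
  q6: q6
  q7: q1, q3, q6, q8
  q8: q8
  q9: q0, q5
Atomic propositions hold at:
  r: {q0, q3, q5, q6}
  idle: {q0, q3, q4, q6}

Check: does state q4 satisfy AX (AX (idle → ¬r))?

Yes

Sat(¬r) = {q1, q2, q4, q7, q8, q9}
Sat(idle → ¬r) = {q1, q2, q4, q5, q7, q8, q9}
Sat(AX (idle → ¬r)) = {s : every successor in {q1, q2, q4, q5, q7, q8, q9}} = {q0, q1, q2, q4, q5, q8}
Sat(AX (AX (idle → ¬r))) = {s : every successor in {q0, q1, q2, q4, q5, q8}} = {q0, q2, q4, q5, q8, q9}
q4 ∈ Sat(AX (AX (idle → ¬r))) = {q0, q2, q4, q5, q8, q9}, so the formula holds at q4.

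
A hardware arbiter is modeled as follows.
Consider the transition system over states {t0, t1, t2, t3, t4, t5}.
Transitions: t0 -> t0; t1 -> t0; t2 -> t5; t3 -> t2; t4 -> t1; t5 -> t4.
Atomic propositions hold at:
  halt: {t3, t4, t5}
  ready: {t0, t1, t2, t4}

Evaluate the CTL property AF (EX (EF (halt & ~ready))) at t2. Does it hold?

Yes

Sat(~ready) = {t3, t5}
Sat(halt & ~ready) = {t3, t5}
EF (halt & ~ready): least fixpoint, start Z0 = {t3, t5}, add states with some successor in Z. Z1 = {t2, t3, t5}; fixed.
Sat(EF (halt & ~ready)) = {t2, t3, t5}
Sat(EX (EF (halt & ~ready))) = {s : some successor in {t2, t3, t5}} = {t2, t3}
AF (EX (EF (halt & ~ready))): least fixpoint, start Z0 = {t2, t3}, add states with every successor in Z. Already a fixed point.
Sat(AF (EX (EF (halt & ~ready)))) = {t2, t3}
t2 ∈ Sat(AF (EX (EF (halt & ~ready)))) = {t2, t3}, so the formula holds at t2.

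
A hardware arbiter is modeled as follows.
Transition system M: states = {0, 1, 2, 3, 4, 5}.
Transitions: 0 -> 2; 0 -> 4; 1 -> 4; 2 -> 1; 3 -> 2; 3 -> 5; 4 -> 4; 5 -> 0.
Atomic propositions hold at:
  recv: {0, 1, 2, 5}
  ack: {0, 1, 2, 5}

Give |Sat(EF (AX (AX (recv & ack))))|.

1

Sat(recv & ack) = {0, 1, 2, 5}
Sat(AX (recv & ack)) = {s : every successor in {0, 1, 2, 5}} = {2, 3, 5}
Sat(AX (AX (recv & ack))) = {s : every successor in {2, 3, 5}} = {3}
EF (AX (AX (recv & ack))): least fixpoint, start Z0 = {3}, add states with some successor in Z. Already a fixed point.
Sat(EF (AX (AX (recv & ack)))) = {3}
|Sat(EF (AX (AX (recv & ack))))| = |{3}| = 1.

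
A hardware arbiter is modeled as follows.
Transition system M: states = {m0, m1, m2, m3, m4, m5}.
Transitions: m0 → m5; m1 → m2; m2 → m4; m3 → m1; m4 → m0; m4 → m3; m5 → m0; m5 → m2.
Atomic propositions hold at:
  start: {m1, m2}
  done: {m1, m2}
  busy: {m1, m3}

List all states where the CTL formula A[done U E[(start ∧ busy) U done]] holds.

Sat(start ∧ busy) = {m1}
E[(start ∧ busy) U done]: least fixpoint, start Z0 = Sat(done) = {m1, m2}, add states in Sat(start ∧ busy) with some successor in Z. Already a fixed point.
Sat(E[(start ∧ busy) U done]) = {m1, m2}
A[done U E[(start ∧ busy) U done]]: least fixpoint, start Z0 = Sat(E[(start ∧ busy) U done]) = {m1, m2}, add states in Sat(done) with every successor in Z. Already a fixed point.
Sat(A[done U E[(start ∧ busy) U done]]) = {m1, m2}

{m1, m2}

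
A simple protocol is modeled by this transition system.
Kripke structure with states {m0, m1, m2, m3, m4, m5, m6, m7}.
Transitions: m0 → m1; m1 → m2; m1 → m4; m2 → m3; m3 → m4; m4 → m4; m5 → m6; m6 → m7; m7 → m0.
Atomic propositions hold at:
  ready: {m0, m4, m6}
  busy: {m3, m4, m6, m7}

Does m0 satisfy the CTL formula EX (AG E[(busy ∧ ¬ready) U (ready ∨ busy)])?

Sat(¬ready) = {m1, m2, m3, m5, m7}
Sat(busy ∧ ¬ready) = {m3, m7}
Sat(ready ∨ busy) = {m0, m3, m4, m6, m7}
E[(busy ∧ ¬ready) U (ready ∨ busy)]: least fixpoint, start Z0 = Sat((ready ∨ busy)) = {m0, m3, m4, m6, m7}, add states in Sat(busy ∧ ¬ready) with some successor in Z. Already a fixed point.
Sat(E[(busy ∧ ¬ready) U (ready ∨ busy)]) = {m0, m3, m4, m6, m7}
AG E[(busy ∧ ¬ready) U (ready ∨ busy)]: greatest fixpoint, start Z0 = {m0, m3, m4, m6, m7}, keep only states in Sat with every successor in Z. Z1 = {m3, m4, m6, m7}; Z2 = {m3, m4, m6}; Z3 = {m3, m4}; fixed.
Sat(AG E[(busy ∧ ¬ready) U (ready ∨ busy)]) = {m3, m4}
Sat(EX (AG E[(busy ∧ ¬ready) U (ready ∨ busy)])) = {s : some successor in {m3, m4}} = {m1, m2, m3, m4}
m0 ∉ Sat(EX (AG E[(busy ∧ ¬ready) U (ready ∨ busy)])) = {m1, m2, m3, m4}, so the formula does not hold at m0.

No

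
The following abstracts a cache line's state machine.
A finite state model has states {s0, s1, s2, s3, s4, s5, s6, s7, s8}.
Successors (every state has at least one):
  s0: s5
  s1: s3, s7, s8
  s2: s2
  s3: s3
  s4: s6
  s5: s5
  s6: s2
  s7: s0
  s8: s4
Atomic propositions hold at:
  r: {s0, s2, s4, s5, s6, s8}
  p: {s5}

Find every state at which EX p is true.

Sat(EX p) = {s : some successor in {s5}} = {s0, s5}

{s0, s5}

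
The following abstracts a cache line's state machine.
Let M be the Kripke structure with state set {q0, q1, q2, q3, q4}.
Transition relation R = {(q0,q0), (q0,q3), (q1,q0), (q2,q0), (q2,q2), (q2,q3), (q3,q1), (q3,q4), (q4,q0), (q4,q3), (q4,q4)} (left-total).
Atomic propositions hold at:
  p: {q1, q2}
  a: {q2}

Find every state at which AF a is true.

AF a: least fixpoint, start Z0 = {q2}, add states with every successor in Z. Already a fixed point.
Sat(AF a) = {q2}

{q2}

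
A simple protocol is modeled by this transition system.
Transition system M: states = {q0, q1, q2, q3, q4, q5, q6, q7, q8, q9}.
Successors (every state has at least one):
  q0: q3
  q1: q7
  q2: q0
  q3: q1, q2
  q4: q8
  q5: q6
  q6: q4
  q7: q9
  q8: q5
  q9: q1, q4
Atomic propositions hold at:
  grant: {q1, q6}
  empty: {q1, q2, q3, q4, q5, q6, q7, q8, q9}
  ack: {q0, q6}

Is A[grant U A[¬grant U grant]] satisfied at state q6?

Yes

Sat(¬grant) = {q0, q2, q3, q4, q5, q7, q8, q9}
A[¬grant U grant]: least fixpoint, start Z0 = Sat(grant) = {q1, q6}, add states in Sat(¬grant) with every successor in Z. Z1 = {q1, q5, q6}; Z2 = {q1, q5, q6, q8}; Z3 = {q1, q4, q5, q6, q8}; Z4 = {q1, q4, q5, q6, q8, q9}; Z5 = {q1, q4, q5, q6, q7, q8, q9}; fixed.
Sat(A[¬grant U grant]) = {q1, q4, q5, q6, q7, q8, q9}
A[grant U A[¬grant U grant]]: least fixpoint, start Z0 = Sat(A[¬grant U grant]) = {q1, q4, q5, q6, q7, q8, q9}, add states in Sat(grant) with every successor in Z. Already a fixed point.
Sat(A[grant U A[¬grant U grant]]) = {q1, q4, q5, q6, q7, q8, q9}
q6 ∈ Sat(A[grant U A[¬grant U grant]]) = {q1, q4, q5, q6, q7, q8, q9}, so the formula holds at q6.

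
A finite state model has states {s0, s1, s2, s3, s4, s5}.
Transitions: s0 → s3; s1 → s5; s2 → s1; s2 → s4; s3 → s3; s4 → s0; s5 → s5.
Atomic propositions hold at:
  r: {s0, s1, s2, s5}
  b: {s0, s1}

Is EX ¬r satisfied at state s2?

Yes

Sat(¬r) = {s3, s4}
Sat(EX ¬r) = {s : some successor in {s3, s4}} = {s0, s2, s3}
s2 ∈ Sat(EX ¬r) = {s0, s2, s3}, so the formula holds at s2.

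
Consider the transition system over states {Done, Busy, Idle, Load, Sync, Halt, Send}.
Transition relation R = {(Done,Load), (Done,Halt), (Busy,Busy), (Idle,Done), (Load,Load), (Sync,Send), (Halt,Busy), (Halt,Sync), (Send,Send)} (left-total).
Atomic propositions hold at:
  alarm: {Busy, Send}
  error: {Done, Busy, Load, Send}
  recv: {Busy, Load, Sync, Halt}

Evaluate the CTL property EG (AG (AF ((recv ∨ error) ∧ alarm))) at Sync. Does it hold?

Sat(recv ∨ error) = {Done, Busy, Load, Sync, Halt, Send}
Sat((recv ∨ error) ∧ alarm) = {Busy, Send}
AF ((recv ∨ error) ∧ alarm): least fixpoint, start Z0 = {Busy, Send}, add states with every successor in Z. Z1 = {Busy, Sync, Send}; Z2 = {Busy, Sync, Halt, Send}; fixed.
Sat(AF ((recv ∨ error) ∧ alarm)) = {Busy, Sync, Halt, Send}
AG (AF ((recv ∨ error) ∧ alarm)): greatest fixpoint, start Z0 = {Busy, Sync, Halt, Send}, keep only states in Sat with every successor in Z. Already a fixed point.
Sat(AG (AF ((recv ∨ error) ∧ alarm))) = {Busy, Sync, Halt, Send}
EG (AG (AF ((recv ∨ error) ∧ alarm))): greatest fixpoint, start Z0 = {Busy, Sync, Halt, Send}, keep only states in Sat with some successor in Z. Already a fixed point.
Sat(EG (AG (AF ((recv ∨ error) ∧ alarm)))) = {Busy, Sync, Halt, Send}
Sync ∈ Sat(EG (AG (AF ((recv ∨ error) ∧ alarm)))) = {Busy, Sync, Halt, Send}, so the formula holds at Sync.

Yes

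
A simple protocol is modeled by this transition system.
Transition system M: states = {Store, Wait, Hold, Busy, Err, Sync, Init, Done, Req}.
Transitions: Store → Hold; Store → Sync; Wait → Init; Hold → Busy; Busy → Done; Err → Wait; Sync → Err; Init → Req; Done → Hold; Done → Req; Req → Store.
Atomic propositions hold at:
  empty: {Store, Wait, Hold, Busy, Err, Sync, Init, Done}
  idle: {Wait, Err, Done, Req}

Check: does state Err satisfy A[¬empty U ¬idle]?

No

Sat(¬empty) = {Req}
Sat(¬idle) = {Store, Hold, Busy, Sync, Init}
A[¬empty U ¬idle]: least fixpoint, start Z0 = Sat(¬idle) = {Store, Hold, Busy, Sync, Init}, add states in Sat(¬empty) with every successor in Z. Z1 = {Store, Hold, Busy, Sync, Init, Req}; fixed.
Sat(A[¬empty U ¬idle]) = {Store, Hold, Busy, Sync, Init, Req}
Err ∉ Sat(A[¬empty U ¬idle]) = {Store, Hold, Busy, Sync, Init, Req}, so the formula does not hold at Err.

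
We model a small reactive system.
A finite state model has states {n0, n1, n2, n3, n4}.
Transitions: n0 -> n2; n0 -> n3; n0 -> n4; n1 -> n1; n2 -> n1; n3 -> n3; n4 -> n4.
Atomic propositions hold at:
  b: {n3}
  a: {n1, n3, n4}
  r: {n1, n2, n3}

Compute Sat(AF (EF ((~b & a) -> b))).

Sat(~b) = {n0, n1, n2, n4}
Sat(~b & a) = {n1, n4}
Sat((~b & a) -> b) = {n0, n2, n3}
EF ((~b & a) -> b): least fixpoint, start Z0 = {n0, n2, n3}, add states with some successor in Z. Already a fixed point.
Sat(EF ((~b & a) -> b)) = {n0, n2, n3}
AF (EF ((~b & a) -> b)): least fixpoint, start Z0 = {n0, n2, n3}, add states with every successor in Z. Already a fixed point.
Sat(AF (EF ((~b & a) -> b))) = {n0, n2, n3}

{n0, n2, n3}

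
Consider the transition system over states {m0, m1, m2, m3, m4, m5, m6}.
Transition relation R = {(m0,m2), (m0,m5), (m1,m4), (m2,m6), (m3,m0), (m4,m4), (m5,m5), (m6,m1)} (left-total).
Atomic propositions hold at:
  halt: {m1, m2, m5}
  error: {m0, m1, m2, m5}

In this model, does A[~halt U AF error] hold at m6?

Sat(~halt) = {m0, m3, m4, m6}
AF error: least fixpoint, start Z0 = {m0, m1, m2, m5}, add states with every successor in Z. Z1 = {m0, m1, m2, m3, m5, m6}; fixed.
Sat(AF error) = {m0, m1, m2, m3, m5, m6}
A[~halt U AF error]: least fixpoint, start Z0 = Sat(AF error) = {m0, m1, m2, m3, m5, m6}, add states in Sat(~halt) with every successor in Z. Already a fixed point.
Sat(A[~halt U AF error]) = {m0, m1, m2, m3, m5, m6}
m6 ∈ Sat(A[~halt U AF error]) = {m0, m1, m2, m3, m5, m6}, so the formula holds at m6.

Yes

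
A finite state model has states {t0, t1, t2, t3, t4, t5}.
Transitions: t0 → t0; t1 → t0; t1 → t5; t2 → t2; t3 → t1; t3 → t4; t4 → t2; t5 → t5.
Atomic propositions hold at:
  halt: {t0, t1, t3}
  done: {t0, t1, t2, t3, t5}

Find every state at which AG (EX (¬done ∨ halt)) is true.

Sat(¬done) = {t4}
Sat(¬done ∨ halt) = {t0, t1, t3, t4}
Sat(EX (¬done ∨ halt)) = {s : some successor in {t0, t1, t3, t4}} = {t0, t1, t3}
AG (EX (¬done ∨ halt)): greatest fixpoint, start Z0 = {t0, t1, t3}, keep only states in Sat with every successor in Z. Z1 = {t0}; fixed.
Sat(AG (EX (¬done ∨ halt))) = {t0}

{t0}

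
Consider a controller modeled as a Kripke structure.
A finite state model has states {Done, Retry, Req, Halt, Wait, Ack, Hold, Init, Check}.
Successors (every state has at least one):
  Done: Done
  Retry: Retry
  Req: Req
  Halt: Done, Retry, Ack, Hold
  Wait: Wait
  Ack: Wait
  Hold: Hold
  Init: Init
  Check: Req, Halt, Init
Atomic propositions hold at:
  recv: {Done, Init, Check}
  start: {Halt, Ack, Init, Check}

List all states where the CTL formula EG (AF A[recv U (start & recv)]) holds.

{Init, Check}

Sat(start & recv) = {Init, Check}
A[recv U (start & recv)]: least fixpoint, start Z0 = Sat((start & recv)) = {Init, Check}, add states in Sat(recv) with every successor in Z. Already a fixed point.
Sat(A[recv U (start & recv)]) = {Init, Check}
AF A[recv U (start & recv)]: least fixpoint, start Z0 = {Init, Check}, add states with every successor in Z. Already a fixed point.
Sat(AF A[recv U (start & recv)]) = {Init, Check}
EG (AF A[recv U (start & recv)]): greatest fixpoint, start Z0 = {Init, Check}, keep only states in Sat with some successor in Z. Already a fixed point.
Sat(EG (AF A[recv U (start & recv)])) = {Init, Check}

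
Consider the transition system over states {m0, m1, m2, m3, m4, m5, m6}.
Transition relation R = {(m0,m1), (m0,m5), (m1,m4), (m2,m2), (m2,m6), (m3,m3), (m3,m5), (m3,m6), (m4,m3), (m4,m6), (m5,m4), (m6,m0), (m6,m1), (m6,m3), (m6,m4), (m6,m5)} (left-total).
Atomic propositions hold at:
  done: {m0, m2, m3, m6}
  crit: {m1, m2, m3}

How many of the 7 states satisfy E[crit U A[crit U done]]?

A[crit U done]: least fixpoint, start Z0 = Sat(done) = {m0, m2, m3, m6}, add states in Sat(crit) with every successor in Z. Already a fixed point.
Sat(A[crit U done]) = {m0, m2, m3, m6}
E[crit U A[crit U done]]: least fixpoint, start Z0 = Sat(A[crit U done]) = {m0, m2, m3, m6}, add states in Sat(crit) with some successor in Z. Already a fixed point.
Sat(E[crit U A[crit U done]]) = {m0, m2, m3, m6}
|Sat(E[crit U A[crit U done]])| = |{m0, m2, m3, m6}| = 4.

4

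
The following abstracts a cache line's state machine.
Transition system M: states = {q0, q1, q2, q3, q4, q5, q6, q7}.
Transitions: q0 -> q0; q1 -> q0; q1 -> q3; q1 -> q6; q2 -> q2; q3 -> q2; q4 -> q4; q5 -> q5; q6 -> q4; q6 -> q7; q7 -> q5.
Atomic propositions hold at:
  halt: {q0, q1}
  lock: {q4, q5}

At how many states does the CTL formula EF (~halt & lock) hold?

5

Sat(~halt) = {q2, q3, q4, q5, q6, q7}
Sat(~halt & lock) = {q4, q5}
EF (~halt & lock): least fixpoint, start Z0 = {q4, q5}, add states with some successor in Z. Z1 = {q4, q5, q6, q7}; Z2 = {q1, q4, q5, q6, q7}; fixed.
Sat(EF (~halt & lock)) = {q1, q4, q5, q6, q7}
|Sat(EF (~halt & lock))| = |{q1, q4, q5, q6, q7}| = 5.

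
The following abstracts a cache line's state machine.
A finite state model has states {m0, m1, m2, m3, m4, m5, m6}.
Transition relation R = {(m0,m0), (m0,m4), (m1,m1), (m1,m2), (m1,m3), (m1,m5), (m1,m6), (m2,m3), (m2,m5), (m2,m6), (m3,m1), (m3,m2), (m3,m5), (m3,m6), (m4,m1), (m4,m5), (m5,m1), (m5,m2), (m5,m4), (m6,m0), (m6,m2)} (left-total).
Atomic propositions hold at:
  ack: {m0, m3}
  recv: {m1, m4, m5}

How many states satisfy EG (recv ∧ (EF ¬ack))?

3

Sat(¬ack) = {m1, m2, m4, m5, m6}
EF ¬ack: least fixpoint, start Z0 = {m1, m2, m4, m5, m6}, add states with some successor in Z. Z1 = {m0, m1, m2, m3, m4, m5, m6}; fixed.
Sat(EF ¬ack) = {m0, m1, m2, m3, m4, m5, m6}
Sat(recv ∧ (EF ¬ack)) = {m1, m4, m5}
EG (recv ∧ (EF ¬ack)): greatest fixpoint, start Z0 = {m1, m4, m5}, keep only states in Sat with some successor in Z. Already a fixed point.
Sat(EG (recv ∧ (EF ¬ack))) = {m1, m4, m5}
|Sat(EG (recv ∧ (EF ¬ack)))| = |{m1, m4, m5}| = 3.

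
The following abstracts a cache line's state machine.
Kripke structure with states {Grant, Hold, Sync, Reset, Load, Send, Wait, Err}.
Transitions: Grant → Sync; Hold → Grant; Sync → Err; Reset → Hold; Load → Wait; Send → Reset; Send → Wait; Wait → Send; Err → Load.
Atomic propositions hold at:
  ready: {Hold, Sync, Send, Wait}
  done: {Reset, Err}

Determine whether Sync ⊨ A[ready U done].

Yes

A[ready U done]: least fixpoint, start Z0 = Sat(done) = {Reset, Err}, add states in Sat(ready) with every successor in Z. Z1 = {Sync, Reset, Err}; fixed.
Sat(A[ready U done]) = {Sync, Reset, Err}
Sync ∈ Sat(A[ready U done]) = {Sync, Reset, Err}, so the formula holds at Sync.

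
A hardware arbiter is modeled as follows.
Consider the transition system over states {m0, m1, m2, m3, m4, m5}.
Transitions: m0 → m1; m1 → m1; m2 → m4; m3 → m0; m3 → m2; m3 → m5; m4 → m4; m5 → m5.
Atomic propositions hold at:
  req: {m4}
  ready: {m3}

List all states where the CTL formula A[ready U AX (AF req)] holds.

{m2, m4}

AF req: least fixpoint, start Z0 = {m4}, add states with every successor in Z. Z1 = {m2, m4}; fixed.
Sat(AF req) = {m2, m4}
Sat(AX (AF req)) = {s : every successor in {m2, m4}} = {m2, m4}
A[ready U AX (AF req)]: least fixpoint, start Z0 = Sat(AX (AF req)) = {m2, m4}, add states in Sat(ready) with every successor in Z. Already a fixed point.
Sat(A[ready U AX (AF req)]) = {m2, m4}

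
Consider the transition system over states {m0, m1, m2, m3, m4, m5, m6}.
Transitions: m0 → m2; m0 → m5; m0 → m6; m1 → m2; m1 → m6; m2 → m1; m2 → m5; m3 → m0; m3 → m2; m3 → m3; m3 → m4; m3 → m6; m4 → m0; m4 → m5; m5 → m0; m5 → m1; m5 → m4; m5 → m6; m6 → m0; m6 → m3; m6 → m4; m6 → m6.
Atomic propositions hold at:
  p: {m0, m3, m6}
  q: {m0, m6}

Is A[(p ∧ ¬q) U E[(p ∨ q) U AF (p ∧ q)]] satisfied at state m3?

Yes

Sat(¬q) = {m1, m2, m3, m4, m5}
Sat(p ∧ ¬q) = {m3}
Sat(p ∨ q) = {m0, m3, m6}
Sat(p ∧ q) = {m0, m6}
AF (p ∧ q): least fixpoint, start Z0 = {m0, m6}, add states with every successor in Z. Already a fixed point.
Sat(AF (p ∧ q)) = {m0, m6}
E[(p ∨ q) U AF (p ∧ q)]: least fixpoint, start Z0 = Sat(AF (p ∧ q)) = {m0, m6}, add states in Sat(p ∨ q) with some successor in Z. Z1 = {m0, m3, m6}; fixed.
Sat(E[(p ∨ q) U AF (p ∧ q)]) = {m0, m3, m6}
A[(p ∧ ¬q) U E[(p ∨ q) U AF (p ∧ q)]]: least fixpoint, start Z0 = Sat(E[(p ∨ q) U AF (p ∧ q)]) = {m0, m3, m6}, add states in Sat(p ∧ ¬q) with every successor in Z. Already a fixed point.
Sat(A[(p ∧ ¬q) U E[(p ∨ q) U AF (p ∧ q)]]) = {m0, m3, m6}
m3 ∈ Sat(A[(p ∧ ¬q) U E[(p ∨ q) U AF (p ∧ q)]]) = {m0, m3, m6}, so the formula holds at m3.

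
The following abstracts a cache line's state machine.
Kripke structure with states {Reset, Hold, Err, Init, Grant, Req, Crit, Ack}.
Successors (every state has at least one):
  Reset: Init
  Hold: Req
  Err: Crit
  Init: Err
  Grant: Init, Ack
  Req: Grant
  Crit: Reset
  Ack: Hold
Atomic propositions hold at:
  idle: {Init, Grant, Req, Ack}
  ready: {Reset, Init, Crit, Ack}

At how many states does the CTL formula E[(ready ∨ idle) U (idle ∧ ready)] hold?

6

Sat(ready ∨ idle) = {Reset, Init, Grant, Req, Crit, Ack}
Sat(idle ∧ ready) = {Init, Ack}
E[(ready ∨ idle) U (idle ∧ ready)]: least fixpoint, start Z0 = Sat((idle ∧ ready)) = {Init, Ack}, add states in Sat(ready ∨ idle) with some successor in Z. Z1 = {Reset, Init, Grant, Ack}; Z2 = {Reset, Init, Grant, Req, Crit, Ack}; fixed.
Sat(E[(ready ∨ idle) U (idle ∧ ready)]) = {Reset, Init, Grant, Req, Crit, Ack}
|Sat(E[(ready ∨ idle) U (idle ∧ ready)])| = |{Reset, Init, Grant, Req, Crit, Ack}| = 6.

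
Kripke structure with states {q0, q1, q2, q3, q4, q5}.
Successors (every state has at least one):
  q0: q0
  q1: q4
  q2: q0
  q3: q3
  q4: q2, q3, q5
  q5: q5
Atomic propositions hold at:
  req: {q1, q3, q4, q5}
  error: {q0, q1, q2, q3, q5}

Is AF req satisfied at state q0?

AF req: least fixpoint, start Z0 = {q1, q3, q4, q5}, add states with every successor in Z. Already a fixed point.
Sat(AF req) = {q1, q3, q4, q5}
q0 ∉ Sat(AF req) = {q1, q3, q4, q5}, so the formula does not hold at q0.

No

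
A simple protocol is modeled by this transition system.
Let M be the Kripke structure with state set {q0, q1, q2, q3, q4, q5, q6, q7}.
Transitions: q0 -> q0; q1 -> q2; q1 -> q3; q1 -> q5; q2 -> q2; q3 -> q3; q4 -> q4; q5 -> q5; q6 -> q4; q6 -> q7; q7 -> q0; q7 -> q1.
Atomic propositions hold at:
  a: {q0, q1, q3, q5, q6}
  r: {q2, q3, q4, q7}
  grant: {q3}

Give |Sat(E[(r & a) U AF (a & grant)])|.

Sat(r & a) = {q3}
Sat(a & grant) = {q3}
AF (a & grant): least fixpoint, start Z0 = {q3}, add states with every successor in Z. Already a fixed point.
Sat(AF (a & grant)) = {q3}
E[(r & a) U AF (a & grant)]: least fixpoint, start Z0 = Sat(AF (a & grant)) = {q3}, add states in Sat(r & a) with some successor in Z. Already a fixed point.
Sat(E[(r & a) U AF (a & grant)]) = {q3}
|Sat(E[(r & a) U AF (a & grant)])| = |{q3}| = 1.

1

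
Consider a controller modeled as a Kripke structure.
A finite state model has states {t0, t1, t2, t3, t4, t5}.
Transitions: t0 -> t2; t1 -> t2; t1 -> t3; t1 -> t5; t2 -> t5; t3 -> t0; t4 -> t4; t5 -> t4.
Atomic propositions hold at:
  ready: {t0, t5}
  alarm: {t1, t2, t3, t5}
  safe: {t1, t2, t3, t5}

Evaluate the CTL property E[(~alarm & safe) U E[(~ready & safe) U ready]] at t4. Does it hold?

No

Sat(~alarm) = {t0, t4}
Sat(~alarm & safe) = ∅
Sat(~ready) = {t1, t2, t3, t4}
Sat(~ready & safe) = {t1, t2, t3}
E[(~ready & safe) U ready]: least fixpoint, start Z0 = Sat(ready) = {t0, t5}, add states in Sat(~ready & safe) with some successor in Z. Z1 = {t0, t1, t2, t3, t5}; fixed.
Sat(E[(~ready & safe) U ready]) = {t0, t1, t2, t3, t5}
E[(~alarm & safe) U E[(~ready & safe) U ready]]: least fixpoint, start Z0 = Sat(E[(~ready & safe) U ready]) = {t0, t1, t2, t3, t5}, add states in Sat(~alarm & safe) with some successor in Z. Already a fixed point.
Sat(E[(~alarm & safe) U E[(~ready & safe) U ready]]) = {t0, t1, t2, t3, t5}
t4 ∉ Sat(E[(~alarm & safe) U E[(~ready & safe) U ready]]) = {t0, t1, t2, t3, t5}, so the formula does not hold at t4.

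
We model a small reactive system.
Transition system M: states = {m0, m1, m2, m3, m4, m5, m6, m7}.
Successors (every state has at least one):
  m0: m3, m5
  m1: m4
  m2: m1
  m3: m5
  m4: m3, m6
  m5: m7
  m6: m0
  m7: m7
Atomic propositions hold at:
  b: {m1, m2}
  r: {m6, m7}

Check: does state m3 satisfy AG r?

No

AG r: greatest fixpoint, start Z0 = {m6, m7}, keep only states in Sat with every successor in Z. Z1 = {m7}; fixed.
Sat(AG r) = {m7}
m3 ∉ Sat(AG r) = {m7}, so the formula does not hold at m3.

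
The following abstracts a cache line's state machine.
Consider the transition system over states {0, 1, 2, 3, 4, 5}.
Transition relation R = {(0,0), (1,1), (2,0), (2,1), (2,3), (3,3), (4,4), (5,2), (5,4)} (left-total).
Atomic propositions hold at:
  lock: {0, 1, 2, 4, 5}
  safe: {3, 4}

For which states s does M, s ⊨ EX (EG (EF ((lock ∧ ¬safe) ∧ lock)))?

{0, 1, 2, 5}

Sat(¬safe) = {0, 1, 2, 5}
Sat(lock ∧ ¬safe) = {0, 1, 2, 5}
Sat((lock ∧ ¬safe) ∧ lock) = {0, 1, 2, 5}
EF ((lock ∧ ¬safe) ∧ lock): least fixpoint, start Z0 = {0, 1, 2, 5}, add states with some successor in Z. Already a fixed point.
Sat(EF ((lock ∧ ¬safe) ∧ lock)) = {0, 1, 2, 5}
EG (EF ((lock ∧ ¬safe) ∧ lock)): greatest fixpoint, start Z0 = {0, 1, 2, 5}, keep only states in Sat with some successor in Z. Already a fixed point.
Sat(EG (EF ((lock ∧ ¬safe) ∧ lock))) = {0, 1, 2, 5}
Sat(EX (EG (EF ((lock ∧ ¬safe) ∧ lock)))) = {s : some successor in {0, 1, 2, 5}} = {0, 1, 2, 5}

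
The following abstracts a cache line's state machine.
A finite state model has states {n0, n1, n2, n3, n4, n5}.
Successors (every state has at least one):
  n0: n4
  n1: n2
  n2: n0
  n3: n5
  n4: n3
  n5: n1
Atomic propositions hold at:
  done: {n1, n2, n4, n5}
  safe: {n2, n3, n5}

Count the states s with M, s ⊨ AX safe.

3

Sat(AX safe) = {s : every successor in {n2, n3, n5}} = {n1, n3, n4}
|Sat(AX safe)| = |{n1, n3, n4}| = 3.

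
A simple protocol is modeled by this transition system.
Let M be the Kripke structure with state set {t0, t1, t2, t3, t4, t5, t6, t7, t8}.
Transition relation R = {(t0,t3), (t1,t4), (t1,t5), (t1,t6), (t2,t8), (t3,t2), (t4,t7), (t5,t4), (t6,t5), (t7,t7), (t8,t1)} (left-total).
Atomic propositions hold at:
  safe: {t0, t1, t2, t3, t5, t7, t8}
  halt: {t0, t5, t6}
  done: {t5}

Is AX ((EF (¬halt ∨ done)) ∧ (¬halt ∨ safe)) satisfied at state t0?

Yes

Sat(¬halt) = {t1, t2, t3, t4, t7, t8}
Sat(¬halt ∨ done) = {t1, t2, t3, t4, t5, t7, t8}
EF (¬halt ∨ done): least fixpoint, start Z0 = {t1, t2, t3, t4, t5, t7, t8}, add states with some successor in Z. Z1 = {t0, t1, t2, t3, t4, t5, t6, t7, t8}; fixed.
Sat(EF (¬halt ∨ done)) = {t0, t1, t2, t3, t4, t5, t6, t7, t8}
Sat(¬halt ∨ safe) = {t0, t1, t2, t3, t4, t5, t7, t8}
Sat((EF (¬halt ∨ done)) ∧ (¬halt ∨ safe)) = {t0, t1, t2, t3, t4, t5, t7, t8}
Sat(AX ((EF (¬halt ∨ done)) ∧ (¬halt ∨ safe))) = {s : every successor in {t0, t1, t2, t3, t4, t5, t7, t8}} = {t0, t2, t3, t4, t5, t6, t7, t8}
t0 ∈ Sat(AX ((EF (¬halt ∨ done)) ∧ (¬halt ∨ safe))) = {t0, t2, t3, t4, t5, t6, t7, t8}, so the formula holds at t0.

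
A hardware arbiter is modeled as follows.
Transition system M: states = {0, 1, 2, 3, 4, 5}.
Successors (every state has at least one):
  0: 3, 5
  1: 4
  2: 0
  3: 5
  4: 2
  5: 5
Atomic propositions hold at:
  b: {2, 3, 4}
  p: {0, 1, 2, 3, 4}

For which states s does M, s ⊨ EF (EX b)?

{0, 1, 2, 4}

Sat(EX b) = {s : some successor in {2, 3, 4}} = {0, 1, 4}
EF (EX b): least fixpoint, start Z0 = {0, 1, 4}, add states with some successor in Z. Z1 = {0, 1, 2, 4}; fixed.
Sat(EF (EX b)) = {0, 1, 2, 4}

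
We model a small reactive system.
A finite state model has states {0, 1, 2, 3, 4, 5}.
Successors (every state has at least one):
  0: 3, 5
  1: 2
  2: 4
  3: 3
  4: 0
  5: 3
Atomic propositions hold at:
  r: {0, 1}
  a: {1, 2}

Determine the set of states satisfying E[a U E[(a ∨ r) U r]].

Sat(a ∨ r) = {0, 1, 2}
E[(a ∨ r) U r]: least fixpoint, start Z0 = Sat(r) = {0, 1}, add states in Sat(a ∨ r) with some successor in Z. Already a fixed point.
Sat(E[(a ∨ r) U r]) = {0, 1}
E[a U E[(a ∨ r) U r]]: least fixpoint, start Z0 = Sat(E[(a ∨ r) U r]) = {0, 1}, add states in Sat(a) with some successor in Z. Already a fixed point.
Sat(E[a U E[(a ∨ r) U r]]) = {0, 1}

{0, 1}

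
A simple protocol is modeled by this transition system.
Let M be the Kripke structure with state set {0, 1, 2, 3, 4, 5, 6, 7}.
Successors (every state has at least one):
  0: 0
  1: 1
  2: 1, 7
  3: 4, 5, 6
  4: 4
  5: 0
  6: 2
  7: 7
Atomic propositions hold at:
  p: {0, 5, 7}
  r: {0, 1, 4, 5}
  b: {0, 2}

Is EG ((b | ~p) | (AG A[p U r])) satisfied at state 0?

Yes

Sat(~p) = {1, 2, 3, 4, 6}
Sat(b | ~p) = {0, 1, 2, 3, 4, 6}
A[p U r]: least fixpoint, start Z0 = Sat(r) = {0, 1, 4, 5}, add states in Sat(p) with every successor in Z. Already a fixed point.
Sat(A[p U r]) = {0, 1, 4, 5}
AG A[p U r]: greatest fixpoint, start Z0 = {0, 1, 4, 5}, keep only states in Sat with every successor in Z. Already a fixed point.
Sat(AG A[p U r]) = {0, 1, 4, 5}
Sat((b | ~p) | (AG A[p U r])) = {0, 1, 2, 3, 4, 5, 6}
EG ((b | ~p) | (AG A[p U r])): greatest fixpoint, start Z0 = {0, 1, 2, 3, 4, 5, 6}, keep only states in Sat with some successor in Z. Already a fixed point.
Sat(EG ((b | ~p) | (AG A[p U r]))) = {0, 1, 2, 3, 4, 5, 6}
0 ∈ Sat(EG ((b | ~p) | (AG A[p U r]))) = {0, 1, 2, 3, 4, 5, 6}, so the formula holds at 0.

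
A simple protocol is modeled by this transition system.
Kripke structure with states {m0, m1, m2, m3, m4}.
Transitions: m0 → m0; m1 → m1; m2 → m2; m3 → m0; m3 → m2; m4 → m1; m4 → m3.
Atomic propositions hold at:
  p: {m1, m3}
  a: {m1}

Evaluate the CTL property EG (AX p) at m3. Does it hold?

No

Sat(AX p) = {s : every successor in {m1, m3}} = {m1, m4}
EG (AX p): greatest fixpoint, start Z0 = {m1, m4}, keep only states in Sat with some successor in Z. Already a fixed point.
Sat(EG (AX p)) = {m1, m4}
m3 ∉ Sat(EG (AX p)) = {m1, m4}, so the formula does not hold at m3.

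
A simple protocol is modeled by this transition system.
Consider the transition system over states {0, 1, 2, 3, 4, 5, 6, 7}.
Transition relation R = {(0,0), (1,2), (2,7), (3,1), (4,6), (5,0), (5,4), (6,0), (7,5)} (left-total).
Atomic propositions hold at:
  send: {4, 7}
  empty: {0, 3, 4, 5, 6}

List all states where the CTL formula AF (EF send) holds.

{1, 2, 3, 4, 5, 7}

EF send: least fixpoint, start Z0 = {4, 7}, add states with some successor in Z. Z1 = {2, 4, 5, 7}; Z2 = {1, 2, 4, 5, 7}; Z3 = {1, 2, 3, 4, 5, 7}; fixed.
Sat(EF send) = {1, 2, 3, 4, 5, 7}
AF (EF send): least fixpoint, start Z0 = {1, 2, 3, 4, 5, 7}, add states with every successor in Z. Already a fixed point.
Sat(AF (EF send)) = {1, 2, 3, 4, 5, 7}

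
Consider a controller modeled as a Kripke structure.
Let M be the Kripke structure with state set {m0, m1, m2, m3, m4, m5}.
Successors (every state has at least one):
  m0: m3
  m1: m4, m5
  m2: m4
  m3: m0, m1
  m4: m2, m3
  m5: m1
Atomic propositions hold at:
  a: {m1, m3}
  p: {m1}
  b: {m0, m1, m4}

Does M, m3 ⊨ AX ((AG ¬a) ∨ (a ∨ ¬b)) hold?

Sat(¬a) = {m0, m2, m4, m5}
AG ¬a: greatest fixpoint, start Z0 = {m0, m2, m4, m5}, keep only states in Sat with every successor in Z. Z1 = {m2}; Z2 = ∅; fixed.
Sat(AG ¬a) = ∅
Sat(¬b) = {m2, m3, m5}
Sat(a ∨ ¬b) = {m1, m2, m3, m5}
Sat((AG ¬a) ∨ (a ∨ ¬b)) = {m1, m2, m3, m5}
Sat(AX ((AG ¬a) ∨ (a ∨ ¬b))) = {s : every successor in {m1, m2, m3, m5}} = {m0, m4, m5}
m3 ∉ Sat(AX ((AG ¬a) ∨ (a ∨ ¬b))) = {m0, m4, m5}, so the formula does not hold at m3.

No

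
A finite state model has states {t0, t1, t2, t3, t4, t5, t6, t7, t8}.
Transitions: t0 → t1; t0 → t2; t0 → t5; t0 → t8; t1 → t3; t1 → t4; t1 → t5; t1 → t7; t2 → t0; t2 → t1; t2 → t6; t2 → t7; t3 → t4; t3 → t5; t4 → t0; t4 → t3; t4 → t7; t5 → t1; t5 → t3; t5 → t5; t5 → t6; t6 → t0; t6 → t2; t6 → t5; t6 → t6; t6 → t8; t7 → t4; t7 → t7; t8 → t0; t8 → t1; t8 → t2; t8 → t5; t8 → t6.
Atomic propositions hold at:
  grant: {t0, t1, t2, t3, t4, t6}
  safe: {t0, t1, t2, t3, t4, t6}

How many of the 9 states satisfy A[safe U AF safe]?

AF safe: least fixpoint, start Z0 = {t0, t1, t2, t3, t4, t6}, add states with every successor in Z. Already a fixed point.
Sat(AF safe) = {t0, t1, t2, t3, t4, t6}
A[safe U AF safe]: least fixpoint, start Z0 = Sat(AF safe) = {t0, t1, t2, t3, t4, t6}, add states in Sat(safe) with every successor in Z. Already a fixed point.
Sat(A[safe U AF safe]) = {t0, t1, t2, t3, t4, t6}
|Sat(A[safe U AF safe])| = |{t0, t1, t2, t3, t4, t6}| = 6.

6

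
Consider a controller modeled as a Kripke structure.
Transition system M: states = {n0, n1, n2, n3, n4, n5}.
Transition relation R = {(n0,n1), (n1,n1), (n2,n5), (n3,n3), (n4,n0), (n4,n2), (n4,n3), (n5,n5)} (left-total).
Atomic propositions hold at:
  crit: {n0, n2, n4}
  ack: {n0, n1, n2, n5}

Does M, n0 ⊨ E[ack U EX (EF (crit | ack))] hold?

Yes

Sat(crit | ack) = {n0, n1, n2, n4, n5}
EF (crit | ack): least fixpoint, start Z0 = {n0, n1, n2, n4, n5}, add states with some successor in Z. Already a fixed point.
Sat(EF (crit | ack)) = {n0, n1, n2, n4, n5}
Sat(EX (EF (crit | ack))) = {s : some successor in {n0, n1, n2, n4, n5}} = {n0, n1, n2, n4, n5}
E[ack U EX (EF (crit | ack))]: least fixpoint, start Z0 = Sat(EX (EF (crit | ack))) = {n0, n1, n2, n4, n5}, add states in Sat(ack) with some successor in Z. Already a fixed point.
Sat(E[ack U EX (EF (crit | ack))]) = {n0, n1, n2, n4, n5}
n0 ∈ Sat(E[ack U EX (EF (crit | ack))]) = {n0, n1, n2, n4, n5}, so the formula holds at n0.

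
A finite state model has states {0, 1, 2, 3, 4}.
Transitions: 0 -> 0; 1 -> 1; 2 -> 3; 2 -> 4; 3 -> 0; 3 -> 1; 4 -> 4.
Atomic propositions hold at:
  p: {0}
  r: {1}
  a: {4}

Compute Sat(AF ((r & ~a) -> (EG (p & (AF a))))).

Sat(~a) = {0, 1, 2, 3}
Sat(r & ~a) = {1}
AF a: least fixpoint, start Z0 = {4}, add states with every successor in Z. Already a fixed point.
Sat(AF a) = {4}
Sat(p & (AF a)) = ∅
EG (p & (AF a)): greatest fixpoint, start Z0 = ∅, keep only states in Sat with some successor in Z. Already a fixed point.
Sat(EG (p & (AF a))) = ∅
Sat((r & ~a) -> (EG (p & (AF a)))) = {0, 2, 3, 4}
AF ((r & ~a) -> (EG (p & (AF a)))): least fixpoint, start Z0 = {0, 2, 3, 4}, add states with every successor in Z. Already a fixed point.
Sat(AF ((r & ~a) -> (EG (p & (AF a))))) = {0, 2, 3, 4}

{0, 2, 3, 4}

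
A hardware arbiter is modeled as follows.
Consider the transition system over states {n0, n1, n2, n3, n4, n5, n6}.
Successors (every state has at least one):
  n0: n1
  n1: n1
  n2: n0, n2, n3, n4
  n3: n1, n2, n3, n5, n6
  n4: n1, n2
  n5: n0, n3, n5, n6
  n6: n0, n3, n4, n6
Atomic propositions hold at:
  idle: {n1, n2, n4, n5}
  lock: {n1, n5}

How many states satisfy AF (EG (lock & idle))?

Sat(lock & idle) = {n1, n5}
EG (lock & idle): greatest fixpoint, start Z0 = {n1, n5}, keep only states in Sat with some successor in Z. Already a fixed point.
Sat(EG (lock & idle)) = {n1, n5}
AF (EG (lock & idle)): least fixpoint, start Z0 = {n1, n5}, add states with every successor in Z. Z1 = {n0, n1, n5}; fixed.
Sat(AF (EG (lock & idle))) = {n0, n1, n5}
|Sat(AF (EG (lock & idle)))| = |{n0, n1, n5}| = 3.

3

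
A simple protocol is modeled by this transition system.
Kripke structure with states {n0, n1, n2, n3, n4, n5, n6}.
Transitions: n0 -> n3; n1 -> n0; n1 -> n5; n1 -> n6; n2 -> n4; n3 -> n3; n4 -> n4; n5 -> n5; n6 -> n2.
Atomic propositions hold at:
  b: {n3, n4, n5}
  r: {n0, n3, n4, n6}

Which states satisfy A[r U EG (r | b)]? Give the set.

{n0, n3, n4, n5}

Sat(r | b) = {n0, n3, n4, n5, n6}
EG (r | b): greatest fixpoint, start Z0 = {n0, n3, n4, n5, n6}, keep only states in Sat with some successor in Z. Z1 = {n0, n3, n4, n5}; fixed.
Sat(EG (r | b)) = {n0, n3, n4, n5}
A[r U EG (r | b)]: least fixpoint, start Z0 = Sat(EG (r | b)) = {n0, n3, n4, n5}, add states in Sat(r) with every successor in Z. Already a fixed point.
Sat(A[r U EG (r | b)]) = {n0, n3, n4, n5}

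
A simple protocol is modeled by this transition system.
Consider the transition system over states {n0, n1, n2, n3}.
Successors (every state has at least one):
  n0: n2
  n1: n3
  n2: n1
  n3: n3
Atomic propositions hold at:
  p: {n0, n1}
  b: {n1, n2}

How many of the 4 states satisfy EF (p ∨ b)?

3

Sat(p ∨ b) = {n0, n1, n2}
EF (p ∨ b): least fixpoint, start Z0 = {n0, n1, n2}, add states with some successor in Z. Already a fixed point.
Sat(EF (p ∨ b)) = {n0, n1, n2}
|Sat(EF (p ∨ b))| = |{n0, n1, n2}| = 3.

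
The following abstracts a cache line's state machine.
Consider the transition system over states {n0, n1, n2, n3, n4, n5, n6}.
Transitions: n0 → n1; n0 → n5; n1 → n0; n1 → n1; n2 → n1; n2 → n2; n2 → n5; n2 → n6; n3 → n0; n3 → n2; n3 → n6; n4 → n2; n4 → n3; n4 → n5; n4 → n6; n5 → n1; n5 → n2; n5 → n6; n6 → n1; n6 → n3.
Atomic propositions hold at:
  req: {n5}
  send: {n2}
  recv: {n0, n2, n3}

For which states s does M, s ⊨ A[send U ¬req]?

Sat(¬req) = {n0, n1, n2, n3, n4, n6}
A[send U ¬req]: least fixpoint, start Z0 = Sat(¬req) = {n0, n1, n2, n3, n4, n6}, add states in Sat(send) with every successor in Z. Already a fixed point.
Sat(A[send U ¬req]) = {n0, n1, n2, n3, n4, n6}

{n0, n1, n2, n3, n4, n6}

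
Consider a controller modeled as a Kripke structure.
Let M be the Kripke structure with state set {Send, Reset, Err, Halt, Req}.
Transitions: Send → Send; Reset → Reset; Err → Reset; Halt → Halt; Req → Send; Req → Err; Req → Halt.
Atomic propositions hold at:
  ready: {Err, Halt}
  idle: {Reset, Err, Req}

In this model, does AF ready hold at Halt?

Yes

AF ready: least fixpoint, start Z0 = {Err, Halt}, add states with every successor in Z. Already a fixed point.
Sat(AF ready) = {Err, Halt}
Halt ∈ Sat(AF ready) = {Err, Halt}, so the formula holds at Halt.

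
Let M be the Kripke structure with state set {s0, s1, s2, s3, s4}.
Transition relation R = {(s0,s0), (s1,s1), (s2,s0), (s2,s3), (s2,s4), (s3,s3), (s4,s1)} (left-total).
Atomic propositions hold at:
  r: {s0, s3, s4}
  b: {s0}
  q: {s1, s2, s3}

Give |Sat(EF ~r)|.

3

Sat(~r) = {s1, s2}
EF ~r: least fixpoint, start Z0 = {s1, s2}, add states with some successor in Z. Z1 = {s1, s2, s4}; fixed.
Sat(EF ~r) = {s1, s2, s4}
|Sat(EF ~r)| = |{s1, s2, s4}| = 3.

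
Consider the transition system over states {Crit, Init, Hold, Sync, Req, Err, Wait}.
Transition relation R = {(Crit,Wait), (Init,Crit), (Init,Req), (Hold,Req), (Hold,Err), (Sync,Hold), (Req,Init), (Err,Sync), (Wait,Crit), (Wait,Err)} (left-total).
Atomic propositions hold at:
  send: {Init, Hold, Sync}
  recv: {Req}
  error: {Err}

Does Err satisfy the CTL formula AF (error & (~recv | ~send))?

Yes

Sat(~recv) = {Crit, Init, Hold, Sync, Err, Wait}
Sat(~send) = {Crit, Req, Err, Wait}
Sat(~recv | ~send) = {Crit, Init, Hold, Sync, Req, Err, Wait}
Sat(error & (~recv | ~send)) = {Err}
AF (error & (~recv | ~send)): least fixpoint, start Z0 = {Err}, add states with every successor in Z. Already a fixed point.
Sat(AF (error & (~recv | ~send))) = {Err}
Err ∈ Sat(AF (error & (~recv | ~send))) = {Err}, so the formula holds at Err.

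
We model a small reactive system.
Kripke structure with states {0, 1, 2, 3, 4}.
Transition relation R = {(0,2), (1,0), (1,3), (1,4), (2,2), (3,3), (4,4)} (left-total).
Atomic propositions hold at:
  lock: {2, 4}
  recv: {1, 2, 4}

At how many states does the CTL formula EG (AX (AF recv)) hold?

3

AF recv: least fixpoint, start Z0 = {1, 2, 4}, add states with every successor in Z. Z1 = {0, 1, 2, 4}; fixed.
Sat(AF recv) = {0, 1, 2, 4}
Sat(AX (AF recv)) = {s : every successor in {0, 1, 2, 4}} = {0, 2, 4}
EG (AX (AF recv)): greatest fixpoint, start Z0 = {0, 2, 4}, keep only states in Sat with some successor in Z. Already a fixed point.
Sat(EG (AX (AF recv))) = {0, 2, 4}
|Sat(EG (AX (AF recv)))| = |{0, 2, 4}| = 3.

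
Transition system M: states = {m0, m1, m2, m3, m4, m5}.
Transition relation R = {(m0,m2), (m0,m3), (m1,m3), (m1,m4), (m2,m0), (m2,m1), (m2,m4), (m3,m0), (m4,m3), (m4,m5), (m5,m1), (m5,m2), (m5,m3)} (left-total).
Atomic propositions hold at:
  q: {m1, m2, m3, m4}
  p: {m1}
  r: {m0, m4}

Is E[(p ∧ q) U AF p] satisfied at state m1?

Yes

Sat(p ∧ q) = {m1}
AF p: least fixpoint, start Z0 = {m1}, add states with every successor in Z. Already a fixed point.
Sat(AF p) = {m1}
E[(p ∧ q) U AF p]: least fixpoint, start Z0 = Sat(AF p) = {m1}, add states in Sat(p ∧ q) with some successor in Z. Already a fixed point.
Sat(E[(p ∧ q) U AF p]) = {m1}
m1 ∈ Sat(E[(p ∧ q) U AF p]) = {m1}, so the formula holds at m1.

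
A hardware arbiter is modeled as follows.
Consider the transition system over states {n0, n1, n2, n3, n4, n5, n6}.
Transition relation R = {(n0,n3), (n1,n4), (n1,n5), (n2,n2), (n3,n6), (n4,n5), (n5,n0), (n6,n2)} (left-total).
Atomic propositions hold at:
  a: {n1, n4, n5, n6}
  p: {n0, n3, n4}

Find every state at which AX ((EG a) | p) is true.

{n0, n5}

EG a: greatest fixpoint, start Z0 = {n1, n4, n5, n6}, keep only states in Sat with some successor in Z. Z1 = {n1, n4}; Z2 = {n1}; Z3 = ∅; fixed.
Sat(EG a) = ∅
Sat((EG a) | p) = {n0, n3, n4}
Sat(AX ((EG a) | p)) = {s : every successor in {n0, n3, n4}} = {n0, n5}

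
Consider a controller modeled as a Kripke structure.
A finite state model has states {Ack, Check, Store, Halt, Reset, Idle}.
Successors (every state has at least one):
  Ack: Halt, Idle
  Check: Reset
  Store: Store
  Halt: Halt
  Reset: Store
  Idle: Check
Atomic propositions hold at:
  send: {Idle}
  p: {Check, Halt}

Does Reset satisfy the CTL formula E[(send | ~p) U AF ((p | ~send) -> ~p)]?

Sat(~p) = {Ack, Store, Reset, Idle}
Sat(send | ~p) = {Ack, Store, Reset, Idle}
Sat(~send) = {Ack, Check, Store, Halt, Reset}
Sat(p | ~send) = {Ack, Check, Store, Halt, Reset}
Sat((p | ~send) -> ~p) = {Ack, Store, Reset, Idle}
AF ((p | ~send) -> ~p): least fixpoint, start Z0 = {Ack, Store, Reset, Idle}, add states with every successor in Z. Z1 = {Ack, Check, Store, Reset, Idle}; fixed.
Sat(AF ((p | ~send) -> ~p)) = {Ack, Check, Store, Reset, Idle}
E[(send | ~p) U AF ((p | ~send) -> ~p)]: least fixpoint, start Z0 = Sat(AF ((p | ~send) -> ~p)) = {Ack, Check, Store, Reset, Idle}, add states in Sat(send | ~p) with some successor in Z. Already a fixed point.
Sat(E[(send | ~p) U AF ((p | ~send) -> ~p)]) = {Ack, Check, Store, Reset, Idle}
Reset ∈ Sat(E[(send | ~p) U AF ((p | ~send) -> ~p)]) = {Ack, Check, Store, Reset, Idle}, so the formula holds at Reset.

Yes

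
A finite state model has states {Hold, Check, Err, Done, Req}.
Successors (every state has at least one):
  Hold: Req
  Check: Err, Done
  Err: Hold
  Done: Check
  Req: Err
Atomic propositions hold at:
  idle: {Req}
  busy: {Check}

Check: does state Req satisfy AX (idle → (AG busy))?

Yes

AG busy: greatest fixpoint, start Z0 = {Check}, keep only states in Sat with every successor in Z. Z1 = ∅; fixed.
Sat(AG busy) = ∅
Sat(idle → (AG busy)) = {Hold, Check, Err, Done}
Sat(AX (idle → (AG busy))) = {s : every successor in {Hold, Check, Err, Done}} = {Check, Err, Done, Req}
Req ∈ Sat(AX (idle → (AG busy))) = {Check, Err, Done, Req}, so the formula holds at Req.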